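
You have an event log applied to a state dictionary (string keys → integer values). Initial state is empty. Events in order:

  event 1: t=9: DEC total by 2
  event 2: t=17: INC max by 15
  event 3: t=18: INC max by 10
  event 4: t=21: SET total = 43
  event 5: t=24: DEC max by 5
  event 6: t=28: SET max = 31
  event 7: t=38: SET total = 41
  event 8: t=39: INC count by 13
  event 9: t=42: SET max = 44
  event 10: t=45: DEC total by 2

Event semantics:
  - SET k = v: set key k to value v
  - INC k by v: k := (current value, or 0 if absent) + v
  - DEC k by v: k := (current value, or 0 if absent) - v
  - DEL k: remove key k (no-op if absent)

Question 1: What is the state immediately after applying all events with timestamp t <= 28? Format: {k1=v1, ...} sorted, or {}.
Answer: {max=31, total=43}

Derivation:
Apply events with t <= 28 (6 events):
  after event 1 (t=9: DEC total by 2): {total=-2}
  after event 2 (t=17: INC max by 15): {max=15, total=-2}
  after event 3 (t=18: INC max by 10): {max=25, total=-2}
  after event 4 (t=21: SET total = 43): {max=25, total=43}
  after event 5 (t=24: DEC max by 5): {max=20, total=43}
  after event 6 (t=28: SET max = 31): {max=31, total=43}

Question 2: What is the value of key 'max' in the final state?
Track key 'max' through all 10 events:
  event 1 (t=9: DEC total by 2): max unchanged
  event 2 (t=17: INC max by 15): max (absent) -> 15
  event 3 (t=18: INC max by 10): max 15 -> 25
  event 4 (t=21: SET total = 43): max unchanged
  event 5 (t=24: DEC max by 5): max 25 -> 20
  event 6 (t=28: SET max = 31): max 20 -> 31
  event 7 (t=38: SET total = 41): max unchanged
  event 8 (t=39: INC count by 13): max unchanged
  event 9 (t=42: SET max = 44): max 31 -> 44
  event 10 (t=45: DEC total by 2): max unchanged
Final: max = 44

Answer: 44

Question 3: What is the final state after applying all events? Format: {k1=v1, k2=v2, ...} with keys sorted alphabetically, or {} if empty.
  after event 1 (t=9: DEC total by 2): {total=-2}
  after event 2 (t=17: INC max by 15): {max=15, total=-2}
  after event 3 (t=18: INC max by 10): {max=25, total=-2}
  after event 4 (t=21: SET total = 43): {max=25, total=43}
  after event 5 (t=24: DEC max by 5): {max=20, total=43}
  after event 6 (t=28: SET max = 31): {max=31, total=43}
  after event 7 (t=38: SET total = 41): {max=31, total=41}
  after event 8 (t=39: INC count by 13): {count=13, max=31, total=41}
  after event 9 (t=42: SET max = 44): {count=13, max=44, total=41}
  after event 10 (t=45: DEC total by 2): {count=13, max=44, total=39}

Answer: {count=13, max=44, total=39}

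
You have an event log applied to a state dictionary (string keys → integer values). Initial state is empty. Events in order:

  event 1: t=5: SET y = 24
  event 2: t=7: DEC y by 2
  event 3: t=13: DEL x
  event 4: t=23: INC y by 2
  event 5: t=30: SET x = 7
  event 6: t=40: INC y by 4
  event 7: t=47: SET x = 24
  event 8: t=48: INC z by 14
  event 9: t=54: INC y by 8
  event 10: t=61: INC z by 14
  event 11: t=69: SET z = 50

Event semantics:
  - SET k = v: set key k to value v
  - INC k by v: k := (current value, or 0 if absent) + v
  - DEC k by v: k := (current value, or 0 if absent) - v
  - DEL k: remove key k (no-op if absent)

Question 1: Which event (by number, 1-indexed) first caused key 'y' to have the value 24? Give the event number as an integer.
Looking for first event where y becomes 24:
  event 1: y (absent) -> 24  <-- first match

Answer: 1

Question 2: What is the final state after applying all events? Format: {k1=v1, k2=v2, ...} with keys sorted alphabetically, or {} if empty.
  after event 1 (t=5: SET y = 24): {y=24}
  after event 2 (t=7: DEC y by 2): {y=22}
  after event 3 (t=13: DEL x): {y=22}
  after event 4 (t=23: INC y by 2): {y=24}
  after event 5 (t=30: SET x = 7): {x=7, y=24}
  after event 6 (t=40: INC y by 4): {x=7, y=28}
  after event 7 (t=47: SET x = 24): {x=24, y=28}
  after event 8 (t=48: INC z by 14): {x=24, y=28, z=14}
  after event 9 (t=54: INC y by 8): {x=24, y=36, z=14}
  after event 10 (t=61: INC z by 14): {x=24, y=36, z=28}
  after event 11 (t=69: SET z = 50): {x=24, y=36, z=50}

Answer: {x=24, y=36, z=50}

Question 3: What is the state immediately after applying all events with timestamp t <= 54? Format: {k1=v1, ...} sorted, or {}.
Apply events with t <= 54 (9 events):
  after event 1 (t=5: SET y = 24): {y=24}
  after event 2 (t=7: DEC y by 2): {y=22}
  after event 3 (t=13: DEL x): {y=22}
  after event 4 (t=23: INC y by 2): {y=24}
  after event 5 (t=30: SET x = 7): {x=7, y=24}
  after event 6 (t=40: INC y by 4): {x=7, y=28}
  after event 7 (t=47: SET x = 24): {x=24, y=28}
  after event 8 (t=48: INC z by 14): {x=24, y=28, z=14}
  after event 9 (t=54: INC y by 8): {x=24, y=36, z=14}

Answer: {x=24, y=36, z=14}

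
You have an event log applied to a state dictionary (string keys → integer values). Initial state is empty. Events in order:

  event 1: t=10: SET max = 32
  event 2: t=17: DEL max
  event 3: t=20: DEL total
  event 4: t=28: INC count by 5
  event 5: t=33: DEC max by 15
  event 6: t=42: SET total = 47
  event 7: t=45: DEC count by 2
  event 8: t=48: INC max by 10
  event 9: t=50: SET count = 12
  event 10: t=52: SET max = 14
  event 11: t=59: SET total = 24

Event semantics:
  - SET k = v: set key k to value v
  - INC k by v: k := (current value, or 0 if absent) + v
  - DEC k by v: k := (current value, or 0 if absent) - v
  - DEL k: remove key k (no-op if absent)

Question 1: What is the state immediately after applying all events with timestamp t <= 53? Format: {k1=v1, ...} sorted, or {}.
Answer: {count=12, max=14, total=47}

Derivation:
Apply events with t <= 53 (10 events):
  after event 1 (t=10: SET max = 32): {max=32}
  after event 2 (t=17: DEL max): {}
  after event 3 (t=20: DEL total): {}
  after event 4 (t=28: INC count by 5): {count=5}
  after event 5 (t=33: DEC max by 15): {count=5, max=-15}
  after event 6 (t=42: SET total = 47): {count=5, max=-15, total=47}
  after event 7 (t=45: DEC count by 2): {count=3, max=-15, total=47}
  after event 8 (t=48: INC max by 10): {count=3, max=-5, total=47}
  after event 9 (t=50: SET count = 12): {count=12, max=-5, total=47}
  after event 10 (t=52: SET max = 14): {count=12, max=14, total=47}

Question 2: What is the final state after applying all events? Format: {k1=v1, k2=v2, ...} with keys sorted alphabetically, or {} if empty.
  after event 1 (t=10: SET max = 32): {max=32}
  after event 2 (t=17: DEL max): {}
  after event 3 (t=20: DEL total): {}
  after event 4 (t=28: INC count by 5): {count=5}
  after event 5 (t=33: DEC max by 15): {count=5, max=-15}
  after event 6 (t=42: SET total = 47): {count=5, max=-15, total=47}
  after event 7 (t=45: DEC count by 2): {count=3, max=-15, total=47}
  after event 8 (t=48: INC max by 10): {count=3, max=-5, total=47}
  after event 9 (t=50: SET count = 12): {count=12, max=-5, total=47}
  after event 10 (t=52: SET max = 14): {count=12, max=14, total=47}
  after event 11 (t=59: SET total = 24): {count=12, max=14, total=24}

Answer: {count=12, max=14, total=24}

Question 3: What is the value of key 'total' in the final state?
Track key 'total' through all 11 events:
  event 1 (t=10: SET max = 32): total unchanged
  event 2 (t=17: DEL max): total unchanged
  event 3 (t=20: DEL total): total (absent) -> (absent)
  event 4 (t=28: INC count by 5): total unchanged
  event 5 (t=33: DEC max by 15): total unchanged
  event 6 (t=42: SET total = 47): total (absent) -> 47
  event 7 (t=45: DEC count by 2): total unchanged
  event 8 (t=48: INC max by 10): total unchanged
  event 9 (t=50: SET count = 12): total unchanged
  event 10 (t=52: SET max = 14): total unchanged
  event 11 (t=59: SET total = 24): total 47 -> 24
Final: total = 24

Answer: 24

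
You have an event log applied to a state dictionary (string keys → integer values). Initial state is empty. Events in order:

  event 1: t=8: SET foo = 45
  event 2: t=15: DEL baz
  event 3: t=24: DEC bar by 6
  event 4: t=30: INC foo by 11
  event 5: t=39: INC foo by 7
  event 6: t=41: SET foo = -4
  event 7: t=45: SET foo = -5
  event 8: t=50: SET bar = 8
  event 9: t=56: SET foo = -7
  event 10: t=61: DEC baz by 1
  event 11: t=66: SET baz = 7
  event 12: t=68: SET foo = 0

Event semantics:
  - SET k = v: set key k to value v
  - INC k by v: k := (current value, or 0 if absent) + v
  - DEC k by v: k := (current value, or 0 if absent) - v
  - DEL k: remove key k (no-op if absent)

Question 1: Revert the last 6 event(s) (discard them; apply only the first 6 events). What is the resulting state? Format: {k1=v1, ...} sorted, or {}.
Answer: {bar=-6, foo=-4}

Derivation:
Keep first 6 events (discard last 6):
  after event 1 (t=8: SET foo = 45): {foo=45}
  after event 2 (t=15: DEL baz): {foo=45}
  after event 3 (t=24: DEC bar by 6): {bar=-6, foo=45}
  after event 4 (t=30: INC foo by 11): {bar=-6, foo=56}
  after event 5 (t=39: INC foo by 7): {bar=-6, foo=63}
  after event 6 (t=41: SET foo = -4): {bar=-6, foo=-4}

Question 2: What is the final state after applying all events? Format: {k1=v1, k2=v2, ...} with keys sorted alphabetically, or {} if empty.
  after event 1 (t=8: SET foo = 45): {foo=45}
  after event 2 (t=15: DEL baz): {foo=45}
  after event 3 (t=24: DEC bar by 6): {bar=-6, foo=45}
  after event 4 (t=30: INC foo by 11): {bar=-6, foo=56}
  after event 5 (t=39: INC foo by 7): {bar=-6, foo=63}
  after event 6 (t=41: SET foo = -4): {bar=-6, foo=-4}
  after event 7 (t=45: SET foo = -5): {bar=-6, foo=-5}
  after event 8 (t=50: SET bar = 8): {bar=8, foo=-5}
  after event 9 (t=56: SET foo = -7): {bar=8, foo=-7}
  after event 10 (t=61: DEC baz by 1): {bar=8, baz=-1, foo=-7}
  after event 11 (t=66: SET baz = 7): {bar=8, baz=7, foo=-7}
  after event 12 (t=68: SET foo = 0): {bar=8, baz=7, foo=0}

Answer: {bar=8, baz=7, foo=0}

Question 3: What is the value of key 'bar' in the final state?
Answer: 8

Derivation:
Track key 'bar' through all 12 events:
  event 1 (t=8: SET foo = 45): bar unchanged
  event 2 (t=15: DEL baz): bar unchanged
  event 3 (t=24: DEC bar by 6): bar (absent) -> -6
  event 4 (t=30: INC foo by 11): bar unchanged
  event 5 (t=39: INC foo by 7): bar unchanged
  event 6 (t=41: SET foo = -4): bar unchanged
  event 7 (t=45: SET foo = -5): bar unchanged
  event 8 (t=50: SET bar = 8): bar -6 -> 8
  event 9 (t=56: SET foo = -7): bar unchanged
  event 10 (t=61: DEC baz by 1): bar unchanged
  event 11 (t=66: SET baz = 7): bar unchanged
  event 12 (t=68: SET foo = 0): bar unchanged
Final: bar = 8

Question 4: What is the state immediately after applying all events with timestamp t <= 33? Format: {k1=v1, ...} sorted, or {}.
Apply events with t <= 33 (4 events):
  after event 1 (t=8: SET foo = 45): {foo=45}
  after event 2 (t=15: DEL baz): {foo=45}
  after event 3 (t=24: DEC bar by 6): {bar=-6, foo=45}
  after event 4 (t=30: INC foo by 11): {bar=-6, foo=56}

Answer: {bar=-6, foo=56}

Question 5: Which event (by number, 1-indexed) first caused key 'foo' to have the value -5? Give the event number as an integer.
Looking for first event where foo becomes -5:
  event 1: foo = 45
  event 2: foo = 45
  event 3: foo = 45
  event 4: foo = 56
  event 5: foo = 63
  event 6: foo = -4
  event 7: foo -4 -> -5  <-- first match

Answer: 7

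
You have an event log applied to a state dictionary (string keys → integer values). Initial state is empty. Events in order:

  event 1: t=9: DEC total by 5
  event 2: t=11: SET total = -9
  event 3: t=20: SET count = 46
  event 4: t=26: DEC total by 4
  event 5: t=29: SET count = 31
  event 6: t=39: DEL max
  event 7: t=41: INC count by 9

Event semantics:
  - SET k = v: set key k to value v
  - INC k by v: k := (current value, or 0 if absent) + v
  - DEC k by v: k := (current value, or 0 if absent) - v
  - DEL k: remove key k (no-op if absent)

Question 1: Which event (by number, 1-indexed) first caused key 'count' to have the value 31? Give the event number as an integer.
Looking for first event where count becomes 31:
  event 3: count = 46
  event 4: count = 46
  event 5: count 46 -> 31  <-- first match

Answer: 5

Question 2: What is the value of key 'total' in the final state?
Answer: -13

Derivation:
Track key 'total' through all 7 events:
  event 1 (t=9: DEC total by 5): total (absent) -> -5
  event 2 (t=11: SET total = -9): total -5 -> -9
  event 3 (t=20: SET count = 46): total unchanged
  event 4 (t=26: DEC total by 4): total -9 -> -13
  event 5 (t=29: SET count = 31): total unchanged
  event 6 (t=39: DEL max): total unchanged
  event 7 (t=41: INC count by 9): total unchanged
Final: total = -13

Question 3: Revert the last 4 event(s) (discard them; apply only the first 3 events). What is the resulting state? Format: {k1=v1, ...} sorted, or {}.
Keep first 3 events (discard last 4):
  after event 1 (t=9: DEC total by 5): {total=-5}
  after event 2 (t=11: SET total = -9): {total=-9}
  after event 3 (t=20: SET count = 46): {count=46, total=-9}

Answer: {count=46, total=-9}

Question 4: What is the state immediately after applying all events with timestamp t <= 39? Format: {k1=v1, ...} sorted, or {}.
Answer: {count=31, total=-13}

Derivation:
Apply events with t <= 39 (6 events):
  after event 1 (t=9: DEC total by 5): {total=-5}
  after event 2 (t=11: SET total = -9): {total=-9}
  after event 3 (t=20: SET count = 46): {count=46, total=-9}
  after event 4 (t=26: DEC total by 4): {count=46, total=-13}
  after event 5 (t=29: SET count = 31): {count=31, total=-13}
  after event 6 (t=39: DEL max): {count=31, total=-13}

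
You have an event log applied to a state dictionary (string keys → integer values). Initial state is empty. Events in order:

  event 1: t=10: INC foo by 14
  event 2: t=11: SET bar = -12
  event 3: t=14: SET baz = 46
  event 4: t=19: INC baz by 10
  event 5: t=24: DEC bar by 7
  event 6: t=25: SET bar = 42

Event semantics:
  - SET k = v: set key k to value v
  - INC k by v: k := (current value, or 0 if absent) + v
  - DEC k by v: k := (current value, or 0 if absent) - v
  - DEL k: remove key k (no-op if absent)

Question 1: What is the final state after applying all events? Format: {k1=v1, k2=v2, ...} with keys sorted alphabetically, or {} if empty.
Answer: {bar=42, baz=56, foo=14}

Derivation:
  after event 1 (t=10: INC foo by 14): {foo=14}
  after event 2 (t=11: SET bar = -12): {bar=-12, foo=14}
  after event 3 (t=14: SET baz = 46): {bar=-12, baz=46, foo=14}
  after event 4 (t=19: INC baz by 10): {bar=-12, baz=56, foo=14}
  after event 5 (t=24: DEC bar by 7): {bar=-19, baz=56, foo=14}
  after event 6 (t=25: SET bar = 42): {bar=42, baz=56, foo=14}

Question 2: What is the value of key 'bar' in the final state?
Answer: 42

Derivation:
Track key 'bar' through all 6 events:
  event 1 (t=10: INC foo by 14): bar unchanged
  event 2 (t=11: SET bar = -12): bar (absent) -> -12
  event 3 (t=14: SET baz = 46): bar unchanged
  event 4 (t=19: INC baz by 10): bar unchanged
  event 5 (t=24: DEC bar by 7): bar -12 -> -19
  event 6 (t=25: SET bar = 42): bar -19 -> 42
Final: bar = 42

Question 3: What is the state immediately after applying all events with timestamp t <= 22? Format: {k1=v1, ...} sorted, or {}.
Apply events with t <= 22 (4 events):
  after event 1 (t=10: INC foo by 14): {foo=14}
  after event 2 (t=11: SET bar = -12): {bar=-12, foo=14}
  after event 3 (t=14: SET baz = 46): {bar=-12, baz=46, foo=14}
  after event 4 (t=19: INC baz by 10): {bar=-12, baz=56, foo=14}

Answer: {bar=-12, baz=56, foo=14}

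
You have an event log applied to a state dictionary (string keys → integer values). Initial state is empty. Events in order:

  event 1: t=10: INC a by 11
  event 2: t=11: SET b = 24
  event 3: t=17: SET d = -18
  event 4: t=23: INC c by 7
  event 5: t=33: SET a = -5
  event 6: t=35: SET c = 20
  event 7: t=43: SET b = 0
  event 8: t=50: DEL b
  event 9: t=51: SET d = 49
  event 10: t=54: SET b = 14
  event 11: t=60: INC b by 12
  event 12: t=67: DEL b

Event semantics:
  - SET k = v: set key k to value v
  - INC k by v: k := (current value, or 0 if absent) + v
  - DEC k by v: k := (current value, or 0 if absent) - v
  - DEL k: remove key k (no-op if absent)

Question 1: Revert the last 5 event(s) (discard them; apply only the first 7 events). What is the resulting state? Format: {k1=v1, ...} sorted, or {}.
Keep first 7 events (discard last 5):
  after event 1 (t=10: INC a by 11): {a=11}
  after event 2 (t=11: SET b = 24): {a=11, b=24}
  after event 3 (t=17: SET d = -18): {a=11, b=24, d=-18}
  after event 4 (t=23: INC c by 7): {a=11, b=24, c=7, d=-18}
  after event 5 (t=33: SET a = -5): {a=-5, b=24, c=7, d=-18}
  after event 6 (t=35: SET c = 20): {a=-5, b=24, c=20, d=-18}
  after event 7 (t=43: SET b = 0): {a=-5, b=0, c=20, d=-18}

Answer: {a=-5, b=0, c=20, d=-18}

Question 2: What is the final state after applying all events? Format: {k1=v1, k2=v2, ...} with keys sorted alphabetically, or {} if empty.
  after event 1 (t=10: INC a by 11): {a=11}
  after event 2 (t=11: SET b = 24): {a=11, b=24}
  after event 3 (t=17: SET d = -18): {a=11, b=24, d=-18}
  after event 4 (t=23: INC c by 7): {a=11, b=24, c=7, d=-18}
  after event 5 (t=33: SET a = -5): {a=-5, b=24, c=7, d=-18}
  after event 6 (t=35: SET c = 20): {a=-5, b=24, c=20, d=-18}
  after event 7 (t=43: SET b = 0): {a=-5, b=0, c=20, d=-18}
  after event 8 (t=50: DEL b): {a=-5, c=20, d=-18}
  after event 9 (t=51: SET d = 49): {a=-5, c=20, d=49}
  after event 10 (t=54: SET b = 14): {a=-5, b=14, c=20, d=49}
  after event 11 (t=60: INC b by 12): {a=-5, b=26, c=20, d=49}
  after event 12 (t=67: DEL b): {a=-5, c=20, d=49}

Answer: {a=-5, c=20, d=49}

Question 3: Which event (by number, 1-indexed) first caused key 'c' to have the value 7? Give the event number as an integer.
Looking for first event where c becomes 7:
  event 4: c (absent) -> 7  <-- first match

Answer: 4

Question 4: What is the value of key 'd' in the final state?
Answer: 49

Derivation:
Track key 'd' through all 12 events:
  event 1 (t=10: INC a by 11): d unchanged
  event 2 (t=11: SET b = 24): d unchanged
  event 3 (t=17: SET d = -18): d (absent) -> -18
  event 4 (t=23: INC c by 7): d unchanged
  event 5 (t=33: SET a = -5): d unchanged
  event 6 (t=35: SET c = 20): d unchanged
  event 7 (t=43: SET b = 0): d unchanged
  event 8 (t=50: DEL b): d unchanged
  event 9 (t=51: SET d = 49): d -18 -> 49
  event 10 (t=54: SET b = 14): d unchanged
  event 11 (t=60: INC b by 12): d unchanged
  event 12 (t=67: DEL b): d unchanged
Final: d = 49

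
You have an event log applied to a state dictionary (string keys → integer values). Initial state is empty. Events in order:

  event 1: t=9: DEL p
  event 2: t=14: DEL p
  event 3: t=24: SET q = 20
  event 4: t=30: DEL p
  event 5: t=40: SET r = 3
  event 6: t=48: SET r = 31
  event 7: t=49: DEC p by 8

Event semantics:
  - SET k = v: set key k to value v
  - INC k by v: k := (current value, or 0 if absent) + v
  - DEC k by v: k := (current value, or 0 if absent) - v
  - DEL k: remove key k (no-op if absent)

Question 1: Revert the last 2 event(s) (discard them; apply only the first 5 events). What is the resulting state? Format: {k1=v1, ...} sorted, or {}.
Answer: {q=20, r=3}

Derivation:
Keep first 5 events (discard last 2):
  after event 1 (t=9: DEL p): {}
  after event 2 (t=14: DEL p): {}
  after event 3 (t=24: SET q = 20): {q=20}
  after event 4 (t=30: DEL p): {q=20}
  after event 5 (t=40: SET r = 3): {q=20, r=3}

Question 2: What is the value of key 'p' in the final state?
Answer: -8

Derivation:
Track key 'p' through all 7 events:
  event 1 (t=9: DEL p): p (absent) -> (absent)
  event 2 (t=14: DEL p): p (absent) -> (absent)
  event 3 (t=24: SET q = 20): p unchanged
  event 4 (t=30: DEL p): p (absent) -> (absent)
  event 5 (t=40: SET r = 3): p unchanged
  event 6 (t=48: SET r = 31): p unchanged
  event 7 (t=49: DEC p by 8): p (absent) -> -8
Final: p = -8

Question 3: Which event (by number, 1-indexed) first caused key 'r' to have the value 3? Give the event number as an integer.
Looking for first event where r becomes 3:
  event 5: r (absent) -> 3  <-- first match

Answer: 5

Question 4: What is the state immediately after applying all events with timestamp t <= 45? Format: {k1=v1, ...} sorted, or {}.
Answer: {q=20, r=3}

Derivation:
Apply events with t <= 45 (5 events):
  after event 1 (t=9: DEL p): {}
  after event 2 (t=14: DEL p): {}
  after event 3 (t=24: SET q = 20): {q=20}
  after event 4 (t=30: DEL p): {q=20}
  after event 5 (t=40: SET r = 3): {q=20, r=3}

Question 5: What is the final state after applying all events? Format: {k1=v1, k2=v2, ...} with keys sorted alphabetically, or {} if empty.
  after event 1 (t=9: DEL p): {}
  after event 2 (t=14: DEL p): {}
  after event 3 (t=24: SET q = 20): {q=20}
  after event 4 (t=30: DEL p): {q=20}
  after event 5 (t=40: SET r = 3): {q=20, r=3}
  after event 6 (t=48: SET r = 31): {q=20, r=31}
  after event 7 (t=49: DEC p by 8): {p=-8, q=20, r=31}

Answer: {p=-8, q=20, r=31}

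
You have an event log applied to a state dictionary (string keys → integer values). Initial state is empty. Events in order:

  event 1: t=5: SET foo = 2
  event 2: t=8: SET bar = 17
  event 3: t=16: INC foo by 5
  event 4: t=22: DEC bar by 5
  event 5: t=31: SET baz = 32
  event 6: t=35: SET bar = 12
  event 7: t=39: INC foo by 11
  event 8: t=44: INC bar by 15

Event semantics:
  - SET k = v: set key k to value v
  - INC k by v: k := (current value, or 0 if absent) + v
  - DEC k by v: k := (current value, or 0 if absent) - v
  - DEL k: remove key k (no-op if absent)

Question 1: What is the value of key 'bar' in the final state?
Track key 'bar' through all 8 events:
  event 1 (t=5: SET foo = 2): bar unchanged
  event 2 (t=8: SET bar = 17): bar (absent) -> 17
  event 3 (t=16: INC foo by 5): bar unchanged
  event 4 (t=22: DEC bar by 5): bar 17 -> 12
  event 5 (t=31: SET baz = 32): bar unchanged
  event 6 (t=35: SET bar = 12): bar 12 -> 12
  event 7 (t=39: INC foo by 11): bar unchanged
  event 8 (t=44: INC bar by 15): bar 12 -> 27
Final: bar = 27

Answer: 27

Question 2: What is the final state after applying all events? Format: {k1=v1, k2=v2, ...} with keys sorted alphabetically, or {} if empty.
  after event 1 (t=5: SET foo = 2): {foo=2}
  after event 2 (t=8: SET bar = 17): {bar=17, foo=2}
  after event 3 (t=16: INC foo by 5): {bar=17, foo=7}
  after event 4 (t=22: DEC bar by 5): {bar=12, foo=7}
  after event 5 (t=31: SET baz = 32): {bar=12, baz=32, foo=7}
  after event 6 (t=35: SET bar = 12): {bar=12, baz=32, foo=7}
  after event 7 (t=39: INC foo by 11): {bar=12, baz=32, foo=18}
  after event 8 (t=44: INC bar by 15): {bar=27, baz=32, foo=18}

Answer: {bar=27, baz=32, foo=18}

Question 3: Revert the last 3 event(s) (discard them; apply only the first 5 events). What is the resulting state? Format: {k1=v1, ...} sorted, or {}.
Keep first 5 events (discard last 3):
  after event 1 (t=5: SET foo = 2): {foo=2}
  after event 2 (t=8: SET bar = 17): {bar=17, foo=2}
  after event 3 (t=16: INC foo by 5): {bar=17, foo=7}
  after event 4 (t=22: DEC bar by 5): {bar=12, foo=7}
  after event 5 (t=31: SET baz = 32): {bar=12, baz=32, foo=7}

Answer: {bar=12, baz=32, foo=7}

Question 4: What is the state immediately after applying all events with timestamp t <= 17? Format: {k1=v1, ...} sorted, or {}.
Answer: {bar=17, foo=7}

Derivation:
Apply events with t <= 17 (3 events):
  after event 1 (t=5: SET foo = 2): {foo=2}
  after event 2 (t=8: SET bar = 17): {bar=17, foo=2}
  after event 3 (t=16: INC foo by 5): {bar=17, foo=7}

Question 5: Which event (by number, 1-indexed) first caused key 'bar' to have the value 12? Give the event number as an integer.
Looking for first event where bar becomes 12:
  event 2: bar = 17
  event 3: bar = 17
  event 4: bar 17 -> 12  <-- first match

Answer: 4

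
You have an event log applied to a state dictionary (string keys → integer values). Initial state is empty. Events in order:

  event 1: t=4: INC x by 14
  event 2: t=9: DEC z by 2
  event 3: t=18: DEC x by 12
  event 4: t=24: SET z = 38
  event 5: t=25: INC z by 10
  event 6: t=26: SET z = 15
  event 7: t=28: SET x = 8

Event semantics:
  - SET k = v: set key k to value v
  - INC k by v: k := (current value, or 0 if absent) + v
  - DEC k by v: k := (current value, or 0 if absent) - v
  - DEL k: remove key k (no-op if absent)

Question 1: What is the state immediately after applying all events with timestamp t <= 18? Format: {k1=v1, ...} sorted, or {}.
Apply events with t <= 18 (3 events):
  after event 1 (t=4: INC x by 14): {x=14}
  after event 2 (t=9: DEC z by 2): {x=14, z=-2}
  after event 3 (t=18: DEC x by 12): {x=2, z=-2}

Answer: {x=2, z=-2}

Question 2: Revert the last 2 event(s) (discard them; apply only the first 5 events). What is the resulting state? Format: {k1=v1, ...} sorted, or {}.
Keep first 5 events (discard last 2):
  after event 1 (t=4: INC x by 14): {x=14}
  after event 2 (t=9: DEC z by 2): {x=14, z=-2}
  after event 3 (t=18: DEC x by 12): {x=2, z=-2}
  after event 4 (t=24: SET z = 38): {x=2, z=38}
  after event 5 (t=25: INC z by 10): {x=2, z=48}

Answer: {x=2, z=48}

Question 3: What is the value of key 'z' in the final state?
Track key 'z' through all 7 events:
  event 1 (t=4: INC x by 14): z unchanged
  event 2 (t=9: DEC z by 2): z (absent) -> -2
  event 3 (t=18: DEC x by 12): z unchanged
  event 4 (t=24: SET z = 38): z -2 -> 38
  event 5 (t=25: INC z by 10): z 38 -> 48
  event 6 (t=26: SET z = 15): z 48 -> 15
  event 7 (t=28: SET x = 8): z unchanged
Final: z = 15

Answer: 15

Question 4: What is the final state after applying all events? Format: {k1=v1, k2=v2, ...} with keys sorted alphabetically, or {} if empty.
  after event 1 (t=4: INC x by 14): {x=14}
  after event 2 (t=9: DEC z by 2): {x=14, z=-2}
  after event 3 (t=18: DEC x by 12): {x=2, z=-2}
  after event 4 (t=24: SET z = 38): {x=2, z=38}
  after event 5 (t=25: INC z by 10): {x=2, z=48}
  after event 6 (t=26: SET z = 15): {x=2, z=15}
  after event 7 (t=28: SET x = 8): {x=8, z=15}

Answer: {x=8, z=15}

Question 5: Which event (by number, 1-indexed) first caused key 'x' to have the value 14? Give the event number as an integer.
Answer: 1

Derivation:
Looking for first event where x becomes 14:
  event 1: x (absent) -> 14  <-- first match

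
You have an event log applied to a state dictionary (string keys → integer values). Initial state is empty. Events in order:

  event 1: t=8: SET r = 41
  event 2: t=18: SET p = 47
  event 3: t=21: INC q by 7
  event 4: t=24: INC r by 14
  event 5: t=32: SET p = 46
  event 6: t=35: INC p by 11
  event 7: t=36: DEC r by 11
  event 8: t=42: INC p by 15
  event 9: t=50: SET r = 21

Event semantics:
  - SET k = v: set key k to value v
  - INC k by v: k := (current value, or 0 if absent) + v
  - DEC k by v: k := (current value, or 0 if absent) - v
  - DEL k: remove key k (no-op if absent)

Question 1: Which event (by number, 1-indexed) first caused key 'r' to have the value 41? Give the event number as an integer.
Answer: 1

Derivation:
Looking for first event where r becomes 41:
  event 1: r (absent) -> 41  <-- first match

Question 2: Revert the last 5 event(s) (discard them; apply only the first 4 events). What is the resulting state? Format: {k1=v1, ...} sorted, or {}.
Keep first 4 events (discard last 5):
  after event 1 (t=8: SET r = 41): {r=41}
  after event 2 (t=18: SET p = 47): {p=47, r=41}
  after event 3 (t=21: INC q by 7): {p=47, q=7, r=41}
  after event 4 (t=24: INC r by 14): {p=47, q=7, r=55}

Answer: {p=47, q=7, r=55}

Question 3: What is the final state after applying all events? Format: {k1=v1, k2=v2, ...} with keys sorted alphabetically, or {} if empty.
Answer: {p=72, q=7, r=21}

Derivation:
  after event 1 (t=8: SET r = 41): {r=41}
  after event 2 (t=18: SET p = 47): {p=47, r=41}
  after event 3 (t=21: INC q by 7): {p=47, q=7, r=41}
  after event 4 (t=24: INC r by 14): {p=47, q=7, r=55}
  after event 5 (t=32: SET p = 46): {p=46, q=7, r=55}
  after event 6 (t=35: INC p by 11): {p=57, q=7, r=55}
  after event 7 (t=36: DEC r by 11): {p=57, q=7, r=44}
  after event 8 (t=42: INC p by 15): {p=72, q=7, r=44}
  after event 9 (t=50: SET r = 21): {p=72, q=7, r=21}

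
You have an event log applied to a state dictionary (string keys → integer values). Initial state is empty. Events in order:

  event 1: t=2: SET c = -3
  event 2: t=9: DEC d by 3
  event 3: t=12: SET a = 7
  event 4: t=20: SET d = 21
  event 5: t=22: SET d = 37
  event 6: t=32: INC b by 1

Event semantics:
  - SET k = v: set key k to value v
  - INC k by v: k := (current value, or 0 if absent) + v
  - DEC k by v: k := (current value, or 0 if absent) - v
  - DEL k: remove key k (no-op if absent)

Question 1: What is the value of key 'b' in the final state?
Track key 'b' through all 6 events:
  event 1 (t=2: SET c = -3): b unchanged
  event 2 (t=9: DEC d by 3): b unchanged
  event 3 (t=12: SET a = 7): b unchanged
  event 4 (t=20: SET d = 21): b unchanged
  event 5 (t=22: SET d = 37): b unchanged
  event 6 (t=32: INC b by 1): b (absent) -> 1
Final: b = 1

Answer: 1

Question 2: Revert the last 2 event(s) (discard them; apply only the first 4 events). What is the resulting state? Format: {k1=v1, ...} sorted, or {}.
Keep first 4 events (discard last 2):
  after event 1 (t=2: SET c = -3): {c=-3}
  after event 2 (t=9: DEC d by 3): {c=-3, d=-3}
  after event 3 (t=12: SET a = 7): {a=7, c=-3, d=-3}
  after event 4 (t=20: SET d = 21): {a=7, c=-3, d=21}

Answer: {a=7, c=-3, d=21}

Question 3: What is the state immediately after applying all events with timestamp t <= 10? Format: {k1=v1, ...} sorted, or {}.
Apply events with t <= 10 (2 events):
  after event 1 (t=2: SET c = -3): {c=-3}
  after event 2 (t=9: DEC d by 3): {c=-3, d=-3}

Answer: {c=-3, d=-3}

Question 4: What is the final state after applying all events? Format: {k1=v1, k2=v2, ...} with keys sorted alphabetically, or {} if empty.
  after event 1 (t=2: SET c = -3): {c=-3}
  after event 2 (t=9: DEC d by 3): {c=-3, d=-3}
  after event 3 (t=12: SET a = 7): {a=7, c=-3, d=-3}
  after event 4 (t=20: SET d = 21): {a=7, c=-3, d=21}
  after event 5 (t=22: SET d = 37): {a=7, c=-3, d=37}
  after event 6 (t=32: INC b by 1): {a=7, b=1, c=-3, d=37}

Answer: {a=7, b=1, c=-3, d=37}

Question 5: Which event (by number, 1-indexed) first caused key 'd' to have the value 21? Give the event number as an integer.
Looking for first event where d becomes 21:
  event 2: d = -3
  event 3: d = -3
  event 4: d -3 -> 21  <-- first match

Answer: 4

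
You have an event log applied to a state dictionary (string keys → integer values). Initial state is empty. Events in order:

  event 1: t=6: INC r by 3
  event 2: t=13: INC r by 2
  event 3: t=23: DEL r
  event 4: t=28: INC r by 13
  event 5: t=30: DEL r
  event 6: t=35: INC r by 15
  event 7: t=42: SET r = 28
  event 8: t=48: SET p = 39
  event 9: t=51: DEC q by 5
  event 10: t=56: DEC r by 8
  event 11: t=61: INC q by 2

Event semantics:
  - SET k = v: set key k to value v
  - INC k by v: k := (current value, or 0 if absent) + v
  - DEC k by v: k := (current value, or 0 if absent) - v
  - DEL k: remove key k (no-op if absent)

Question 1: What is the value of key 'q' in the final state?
Track key 'q' through all 11 events:
  event 1 (t=6: INC r by 3): q unchanged
  event 2 (t=13: INC r by 2): q unchanged
  event 3 (t=23: DEL r): q unchanged
  event 4 (t=28: INC r by 13): q unchanged
  event 5 (t=30: DEL r): q unchanged
  event 6 (t=35: INC r by 15): q unchanged
  event 7 (t=42: SET r = 28): q unchanged
  event 8 (t=48: SET p = 39): q unchanged
  event 9 (t=51: DEC q by 5): q (absent) -> -5
  event 10 (t=56: DEC r by 8): q unchanged
  event 11 (t=61: INC q by 2): q -5 -> -3
Final: q = -3

Answer: -3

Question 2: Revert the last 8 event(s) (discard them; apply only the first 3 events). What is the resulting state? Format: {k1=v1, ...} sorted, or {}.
Answer: {}

Derivation:
Keep first 3 events (discard last 8):
  after event 1 (t=6: INC r by 3): {r=3}
  after event 2 (t=13: INC r by 2): {r=5}
  after event 3 (t=23: DEL r): {}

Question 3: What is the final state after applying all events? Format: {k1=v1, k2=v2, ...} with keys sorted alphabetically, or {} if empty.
  after event 1 (t=6: INC r by 3): {r=3}
  after event 2 (t=13: INC r by 2): {r=5}
  after event 3 (t=23: DEL r): {}
  after event 4 (t=28: INC r by 13): {r=13}
  after event 5 (t=30: DEL r): {}
  after event 6 (t=35: INC r by 15): {r=15}
  after event 7 (t=42: SET r = 28): {r=28}
  after event 8 (t=48: SET p = 39): {p=39, r=28}
  after event 9 (t=51: DEC q by 5): {p=39, q=-5, r=28}
  after event 10 (t=56: DEC r by 8): {p=39, q=-5, r=20}
  after event 11 (t=61: INC q by 2): {p=39, q=-3, r=20}

Answer: {p=39, q=-3, r=20}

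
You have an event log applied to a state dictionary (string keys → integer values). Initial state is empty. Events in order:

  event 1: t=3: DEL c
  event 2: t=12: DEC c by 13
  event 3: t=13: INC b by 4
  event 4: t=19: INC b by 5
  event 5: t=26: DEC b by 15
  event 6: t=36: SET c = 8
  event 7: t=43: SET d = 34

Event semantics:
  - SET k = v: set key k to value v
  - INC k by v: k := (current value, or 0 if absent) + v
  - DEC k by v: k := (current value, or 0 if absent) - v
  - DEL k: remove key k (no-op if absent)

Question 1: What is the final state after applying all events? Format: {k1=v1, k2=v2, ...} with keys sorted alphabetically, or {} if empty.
  after event 1 (t=3: DEL c): {}
  after event 2 (t=12: DEC c by 13): {c=-13}
  after event 3 (t=13: INC b by 4): {b=4, c=-13}
  after event 4 (t=19: INC b by 5): {b=9, c=-13}
  after event 5 (t=26: DEC b by 15): {b=-6, c=-13}
  after event 6 (t=36: SET c = 8): {b=-6, c=8}
  after event 7 (t=43: SET d = 34): {b=-6, c=8, d=34}

Answer: {b=-6, c=8, d=34}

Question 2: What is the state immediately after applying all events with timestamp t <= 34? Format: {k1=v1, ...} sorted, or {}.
Answer: {b=-6, c=-13}

Derivation:
Apply events with t <= 34 (5 events):
  after event 1 (t=3: DEL c): {}
  after event 2 (t=12: DEC c by 13): {c=-13}
  after event 3 (t=13: INC b by 4): {b=4, c=-13}
  after event 4 (t=19: INC b by 5): {b=9, c=-13}
  after event 5 (t=26: DEC b by 15): {b=-6, c=-13}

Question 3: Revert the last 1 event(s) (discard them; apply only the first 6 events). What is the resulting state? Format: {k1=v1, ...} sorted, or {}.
Keep first 6 events (discard last 1):
  after event 1 (t=3: DEL c): {}
  after event 2 (t=12: DEC c by 13): {c=-13}
  after event 3 (t=13: INC b by 4): {b=4, c=-13}
  after event 4 (t=19: INC b by 5): {b=9, c=-13}
  after event 5 (t=26: DEC b by 15): {b=-6, c=-13}
  after event 6 (t=36: SET c = 8): {b=-6, c=8}

Answer: {b=-6, c=8}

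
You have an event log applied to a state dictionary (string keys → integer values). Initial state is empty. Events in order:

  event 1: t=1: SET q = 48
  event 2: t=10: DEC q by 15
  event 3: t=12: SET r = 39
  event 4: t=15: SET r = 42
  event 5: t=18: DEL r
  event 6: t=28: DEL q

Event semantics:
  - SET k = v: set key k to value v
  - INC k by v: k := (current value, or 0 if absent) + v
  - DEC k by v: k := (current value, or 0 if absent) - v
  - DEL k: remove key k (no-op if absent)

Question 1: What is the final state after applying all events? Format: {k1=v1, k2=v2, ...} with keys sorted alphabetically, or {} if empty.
  after event 1 (t=1: SET q = 48): {q=48}
  after event 2 (t=10: DEC q by 15): {q=33}
  after event 3 (t=12: SET r = 39): {q=33, r=39}
  after event 4 (t=15: SET r = 42): {q=33, r=42}
  after event 5 (t=18: DEL r): {q=33}
  after event 6 (t=28: DEL q): {}

Answer: {}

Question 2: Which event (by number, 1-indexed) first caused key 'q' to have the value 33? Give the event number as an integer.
Answer: 2

Derivation:
Looking for first event where q becomes 33:
  event 1: q = 48
  event 2: q 48 -> 33  <-- first match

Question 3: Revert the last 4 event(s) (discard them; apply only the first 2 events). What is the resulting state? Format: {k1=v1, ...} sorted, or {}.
Answer: {q=33}

Derivation:
Keep first 2 events (discard last 4):
  after event 1 (t=1: SET q = 48): {q=48}
  after event 2 (t=10: DEC q by 15): {q=33}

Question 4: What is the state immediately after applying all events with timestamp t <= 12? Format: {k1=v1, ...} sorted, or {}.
Apply events with t <= 12 (3 events):
  after event 1 (t=1: SET q = 48): {q=48}
  after event 2 (t=10: DEC q by 15): {q=33}
  after event 3 (t=12: SET r = 39): {q=33, r=39}

Answer: {q=33, r=39}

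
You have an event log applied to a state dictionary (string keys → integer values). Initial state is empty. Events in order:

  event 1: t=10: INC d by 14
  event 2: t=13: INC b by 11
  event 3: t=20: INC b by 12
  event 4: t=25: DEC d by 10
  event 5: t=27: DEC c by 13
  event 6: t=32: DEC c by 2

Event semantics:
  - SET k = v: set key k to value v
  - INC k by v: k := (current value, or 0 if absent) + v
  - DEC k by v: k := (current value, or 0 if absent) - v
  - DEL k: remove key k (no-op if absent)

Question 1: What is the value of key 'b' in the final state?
Track key 'b' through all 6 events:
  event 1 (t=10: INC d by 14): b unchanged
  event 2 (t=13: INC b by 11): b (absent) -> 11
  event 3 (t=20: INC b by 12): b 11 -> 23
  event 4 (t=25: DEC d by 10): b unchanged
  event 5 (t=27: DEC c by 13): b unchanged
  event 6 (t=32: DEC c by 2): b unchanged
Final: b = 23

Answer: 23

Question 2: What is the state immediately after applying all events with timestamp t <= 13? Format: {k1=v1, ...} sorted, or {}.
Answer: {b=11, d=14}

Derivation:
Apply events with t <= 13 (2 events):
  after event 1 (t=10: INC d by 14): {d=14}
  after event 2 (t=13: INC b by 11): {b=11, d=14}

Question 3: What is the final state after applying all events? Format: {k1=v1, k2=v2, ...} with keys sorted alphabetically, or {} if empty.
Answer: {b=23, c=-15, d=4}

Derivation:
  after event 1 (t=10: INC d by 14): {d=14}
  after event 2 (t=13: INC b by 11): {b=11, d=14}
  after event 3 (t=20: INC b by 12): {b=23, d=14}
  after event 4 (t=25: DEC d by 10): {b=23, d=4}
  after event 5 (t=27: DEC c by 13): {b=23, c=-13, d=4}
  after event 6 (t=32: DEC c by 2): {b=23, c=-15, d=4}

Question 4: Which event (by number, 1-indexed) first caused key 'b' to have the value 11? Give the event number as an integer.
Looking for first event where b becomes 11:
  event 2: b (absent) -> 11  <-- first match

Answer: 2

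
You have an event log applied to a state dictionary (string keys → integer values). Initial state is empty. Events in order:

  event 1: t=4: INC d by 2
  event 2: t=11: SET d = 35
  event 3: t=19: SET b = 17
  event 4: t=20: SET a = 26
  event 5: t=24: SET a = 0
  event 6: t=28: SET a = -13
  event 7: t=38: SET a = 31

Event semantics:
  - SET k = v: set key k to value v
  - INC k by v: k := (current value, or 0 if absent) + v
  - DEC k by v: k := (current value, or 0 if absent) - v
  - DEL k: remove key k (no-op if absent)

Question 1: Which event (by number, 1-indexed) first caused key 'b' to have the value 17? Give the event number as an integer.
Looking for first event where b becomes 17:
  event 3: b (absent) -> 17  <-- first match

Answer: 3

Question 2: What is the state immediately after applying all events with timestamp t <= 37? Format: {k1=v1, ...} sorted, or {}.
Apply events with t <= 37 (6 events):
  after event 1 (t=4: INC d by 2): {d=2}
  after event 2 (t=11: SET d = 35): {d=35}
  after event 3 (t=19: SET b = 17): {b=17, d=35}
  after event 4 (t=20: SET a = 26): {a=26, b=17, d=35}
  after event 5 (t=24: SET a = 0): {a=0, b=17, d=35}
  after event 6 (t=28: SET a = -13): {a=-13, b=17, d=35}

Answer: {a=-13, b=17, d=35}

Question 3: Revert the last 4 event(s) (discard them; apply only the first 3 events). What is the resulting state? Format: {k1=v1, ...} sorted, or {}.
Keep first 3 events (discard last 4):
  after event 1 (t=4: INC d by 2): {d=2}
  after event 2 (t=11: SET d = 35): {d=35}
  after event 3 (t=19: SET b = 17): {b=17, d=35}

Answer: {b=17, d=35}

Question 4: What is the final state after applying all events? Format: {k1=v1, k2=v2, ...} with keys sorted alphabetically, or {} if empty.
Answer: {a=31, b=17, d=35}

Derivation:
  after event 1 (t=4: INC d by 2): {d=2}
  after event 2 (t=11: SET d = 35): {d=35}
  after event 3 (t=19: SET b = 17): {b=17, d=35}
  after event 4 (t=20: SET a = 26): {a=26, b=17, d=35}
  after event 5 (t=24: SET a = 0): {a=0, b=17, d=35}
  after event 6 (t=28: SET a = -13): {a=-13, b=17, d=35}
  after event 7 (t=38: SET a = 31): {a=31, b=17, d=35}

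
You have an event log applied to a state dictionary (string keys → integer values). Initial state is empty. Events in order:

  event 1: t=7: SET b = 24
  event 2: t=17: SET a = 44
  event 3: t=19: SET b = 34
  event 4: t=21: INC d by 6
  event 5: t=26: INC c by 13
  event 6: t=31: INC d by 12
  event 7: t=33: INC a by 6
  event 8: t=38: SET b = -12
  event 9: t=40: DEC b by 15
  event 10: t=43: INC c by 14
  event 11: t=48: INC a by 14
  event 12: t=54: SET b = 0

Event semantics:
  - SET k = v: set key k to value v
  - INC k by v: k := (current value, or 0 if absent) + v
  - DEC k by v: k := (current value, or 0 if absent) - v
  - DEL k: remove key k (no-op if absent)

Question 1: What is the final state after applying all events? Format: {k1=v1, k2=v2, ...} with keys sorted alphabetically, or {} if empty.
Answer: {a=64, b=0, c=27, d=18}

Derivation:
  after event 1 (t=7: SET b = 24): {b=24}
  after event 2 (t=17: SET a = 44): {a=44, b=24}
  after event 3 (t=19: SET b = 34): {a=44, b=34}
  after event 4 (t=21: INC d by 6): {a=44, b=34, d=6}
  after event 5 (t=26: INC c by 13): {a=44, b=34, c=13, d=6}
  after event 6 (t=31: INC d by 12): {a=44, b=34, c=13, d=18}
  after event 7 (t=33: INC a by 6): {a=50, b=34, c=13, d=18}
  after event 8 (t=38: SET b = -12): {a=50, b=-12, c=13, d=18}
  after event 9 (t=40: DEC b by 15): {a=50, b=-27, c=13, d=18}
  after event 10 (t=43: INC c by 14): {a=50, b=-27, c=27, d=18}
  after event 11 (t=48: INC a by 14): {a=64, b=-27, c=27, d=18}
  after event 12 (t=54: SET b = 0): {a=64, b=0, c=27, d=18}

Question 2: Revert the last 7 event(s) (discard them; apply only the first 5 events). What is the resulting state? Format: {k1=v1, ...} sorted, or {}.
Keep first 5 events (discard last 7):
  after event 1 (t=7: SET b = 24): {b=24}
  after event 2 (t=17: SET a = 44): {a=44, b=24}
  after event 3 (t=19: SET b = 34): {a=44, b=34}
  after event 4 (t=21: INC d by 6): {a=44, b=34, d=6}
  after event 5 (t=26: INC c by 13): {a=44, b=34, c=13, d=6}

Answer: {a=44, b=34, c=13, d=6}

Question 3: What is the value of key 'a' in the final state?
Answer: 64

Derivation:
Track key 'a' through all 12 events:
  event 1 (t=7: SET b = 24): a unchanged
  event 2 (t=17: SET a = 44): a (absent) -> 44
  event 3 (t=19: SET b = 34): a unchanged
  event 4 (t=21: INC d by 6): a unchanged
  event 5 (t=26: INC c by 13): a unchanged
  event 6 (t=31: INC d by 12): a unchanged
  event 7 (t=33: INC a by 6): a 44 -> 50
  event 8 (t=38: SET b = -12): a unchanged
  event 9 (t=40: DEC b by 15): a unchanged
  event 10 (t=43: INC c by 14): a unchanged
  event 11 (t=48: INC a by 14): a 50 -> 64
  event 12 (t=54: SET b = 0): a unchanged
Final: a = 64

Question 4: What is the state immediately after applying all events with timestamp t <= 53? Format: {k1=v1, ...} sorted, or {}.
Apply events with t <= 53 (11 events):
  after event 1 (t=7: SET b = 24): {b=24}
  after event 2 (t=17: SET a = 44): {a=44, b=24}
  after event 3 (t=19: SET b = 34): {a=44, b=34}
  after event 4 (t=21: INC d by 6): {a=44, b=34, d=6}
  after event 5 (t=26: INC c by 13): {a=44, b=34, c=13, d=6}
  after event 6 (t=31: INC d by 12): {a=44, b=34, c=13, d=18}
  after event 7 (t=33: INC a by 6): {a=50, b=34, c=13, d=18}
  after event 8 (t=38: SET b = -12): {a=50, b=-12, c=13, d=18}
  after event 9 (t=40: DEC b by 15): {a=50, b=-27, c=13, d=18}
  after event 10 (t=43: INC c by 14): {a=50, b=-27, c=27, d=18}
  after event 11 (t=48: INC a by 14): {a=64, b=-27, c=27, d=18}

Answer: {a=64, b=-27, c=27, d=18}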